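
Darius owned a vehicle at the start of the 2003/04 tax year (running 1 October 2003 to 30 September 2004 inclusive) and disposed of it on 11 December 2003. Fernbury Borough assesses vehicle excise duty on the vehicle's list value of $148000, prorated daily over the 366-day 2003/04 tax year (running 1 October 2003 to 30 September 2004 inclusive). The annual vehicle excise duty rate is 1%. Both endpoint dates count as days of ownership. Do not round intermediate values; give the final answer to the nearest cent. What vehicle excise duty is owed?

Days held (1 October – 11 December 2003): 72 out of 366
Tax = $148000 × 1% × 72/366 = $291.1475

$291.15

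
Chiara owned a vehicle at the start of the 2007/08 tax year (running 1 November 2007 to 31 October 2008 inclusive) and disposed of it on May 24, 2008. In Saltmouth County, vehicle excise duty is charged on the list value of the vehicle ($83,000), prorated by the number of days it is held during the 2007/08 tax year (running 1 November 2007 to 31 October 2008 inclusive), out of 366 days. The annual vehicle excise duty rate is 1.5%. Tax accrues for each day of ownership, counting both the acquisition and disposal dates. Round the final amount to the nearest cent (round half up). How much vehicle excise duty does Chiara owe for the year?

Days held (November 1, 2007 – May 24, 2008): 206 out of 366
Tax = $83,000 × 1.5% × 206/366 = $700.7377

$700.74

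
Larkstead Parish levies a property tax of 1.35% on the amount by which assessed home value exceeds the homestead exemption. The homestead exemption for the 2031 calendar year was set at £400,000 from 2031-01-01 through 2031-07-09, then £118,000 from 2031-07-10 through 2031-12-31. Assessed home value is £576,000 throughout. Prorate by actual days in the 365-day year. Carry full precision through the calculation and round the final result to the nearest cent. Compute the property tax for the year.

2031-01-01 to 2031-07-09: 190 days, exemption £400,000 → (£576,000 − £400,000) × 1.35% × 190/365 = £1,236.8219
2031-07-10 to 2031-12-31: 175 days, exemption £118,000 → (£576,000 − £118,000) × 1.35% × 175/365 = £2,964.4521
Total = £4,201.2740

£4,201.27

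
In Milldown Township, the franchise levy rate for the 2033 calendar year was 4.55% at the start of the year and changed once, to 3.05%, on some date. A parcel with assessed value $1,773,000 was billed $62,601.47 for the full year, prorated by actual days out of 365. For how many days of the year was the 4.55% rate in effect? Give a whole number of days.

117 days

Let d = days at the first rate; then 365 − d days at the second rate.
$1,773,000 × [4.55%·d + 3.05%·(365−d)] / 365 = $62,601.47
Solving gives d = 117, so the new rate took effect on 28 April 2033.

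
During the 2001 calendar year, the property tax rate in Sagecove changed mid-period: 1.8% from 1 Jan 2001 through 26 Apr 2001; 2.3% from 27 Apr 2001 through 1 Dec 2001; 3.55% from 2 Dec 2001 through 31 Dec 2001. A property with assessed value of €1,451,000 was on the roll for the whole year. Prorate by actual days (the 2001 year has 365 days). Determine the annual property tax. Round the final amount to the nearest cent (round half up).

€32,558.05

1 Jan – 26 Apr 2001: 116 days at 1.8% → €1,451,000 × 1.8% × 116/365 = €8,300.5151
27 Apr – 1 Dec 2001: 219 days at 2.3% → €1,451,000 × 2.3% × 219/365 = €20,023.8000
2 Dec – 31 Dec 2001: 30 days at 3.55% → €1,451,000 × 3.55% × 30/365 = €4,233.7397
Total = €32,558.0548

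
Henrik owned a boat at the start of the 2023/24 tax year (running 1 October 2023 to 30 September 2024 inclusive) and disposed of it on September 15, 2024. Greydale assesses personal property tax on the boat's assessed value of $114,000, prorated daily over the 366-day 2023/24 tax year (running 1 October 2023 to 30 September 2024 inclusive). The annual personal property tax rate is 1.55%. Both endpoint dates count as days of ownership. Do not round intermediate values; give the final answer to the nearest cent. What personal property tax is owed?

Days held (October 1, 2023 – September 15, 2024): 351 out of 366
Tax = $114,000 × 1.55% × 351/366 = $1,694.5820

$1,694.58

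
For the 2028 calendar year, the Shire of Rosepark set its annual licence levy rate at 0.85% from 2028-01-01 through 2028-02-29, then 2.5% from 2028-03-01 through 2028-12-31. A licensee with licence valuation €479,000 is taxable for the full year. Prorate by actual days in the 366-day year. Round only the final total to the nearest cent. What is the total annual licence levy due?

€10,679.34

2028-01-01 to 2028-02-29: 60 days at 0.85% → €479,000 × 0.85% × 60/366 = €667.4590
2028-03-01 to 2028-12-31: 306 days at 2.5% → €479,000 × 2.5% × 306/366 = €10,011.8852
Total = €10,679.3443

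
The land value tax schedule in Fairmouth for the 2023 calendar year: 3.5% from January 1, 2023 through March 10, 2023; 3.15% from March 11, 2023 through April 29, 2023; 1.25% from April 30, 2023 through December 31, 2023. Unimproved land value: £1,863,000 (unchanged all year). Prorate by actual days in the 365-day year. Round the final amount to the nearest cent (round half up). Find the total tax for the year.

January 1 – March 10, 2023: 69 days at 3.5% → £1,863,000 × 3.5% × 69/365 = £12,326.4247
March 11 – April 29, 2023: 50 days at 3.15% → £1,863,000 × 3.15% × 50/365 = £8,038.9726
April 30 – December 31, 2023: 246 days at 1.25% → £1,863,000 × 1.25% × 246/365 = £15,695.1370
Total = £36,060.5342

£36,060.53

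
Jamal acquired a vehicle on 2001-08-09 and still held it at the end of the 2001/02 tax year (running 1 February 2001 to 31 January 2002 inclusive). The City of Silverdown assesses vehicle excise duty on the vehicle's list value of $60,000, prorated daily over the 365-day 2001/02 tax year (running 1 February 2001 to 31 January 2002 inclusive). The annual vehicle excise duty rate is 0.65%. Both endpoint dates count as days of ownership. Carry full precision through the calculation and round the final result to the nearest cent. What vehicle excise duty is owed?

$188.05

Days held (2001-08-09 to 2002-01-31): 176 out of 365
Tax = $60,000 × 0.65% × 176/365 = $188.0548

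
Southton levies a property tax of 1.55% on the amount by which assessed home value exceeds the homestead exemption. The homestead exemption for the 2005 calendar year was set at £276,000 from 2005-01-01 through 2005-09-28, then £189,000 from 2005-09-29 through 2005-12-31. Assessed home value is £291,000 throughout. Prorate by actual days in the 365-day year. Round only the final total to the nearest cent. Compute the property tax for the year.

£579.78

2005-01-01 to 2005-09-28: 271 days, exemption £276,000 → (£291,000 − £276,000) × 1.55% × 271/365 = £172.6233
2005-09-29 to 2005-12-31: 94 days, exemption £189,000 → (£291,000 − £189,000) × 1.55% × 94/365 = £407.1616
Total = £579.7849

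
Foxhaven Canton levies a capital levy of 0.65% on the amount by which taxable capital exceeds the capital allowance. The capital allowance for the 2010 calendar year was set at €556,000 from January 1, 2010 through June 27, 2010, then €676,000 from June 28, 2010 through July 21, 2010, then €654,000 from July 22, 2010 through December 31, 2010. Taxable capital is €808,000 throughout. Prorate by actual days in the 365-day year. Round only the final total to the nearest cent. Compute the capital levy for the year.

€1,302.24

January 1 – June 27, 2010: 178 days, exemption €556,000 → (€808,000 − €556,000) × 0.65% × 178/365 = €798.8055
June 28 – July 21, 2010: 24 days, exemption €676,000 → (€808,000 − €676,000) × 0.65% × 24/365 = €56.4164
July 22 – December 31, 2010: 163 days, exemption €654,000 → (€808,000 − €654,000) × 0.65% × 163/365 = €447.0219
Total = €1,302.2438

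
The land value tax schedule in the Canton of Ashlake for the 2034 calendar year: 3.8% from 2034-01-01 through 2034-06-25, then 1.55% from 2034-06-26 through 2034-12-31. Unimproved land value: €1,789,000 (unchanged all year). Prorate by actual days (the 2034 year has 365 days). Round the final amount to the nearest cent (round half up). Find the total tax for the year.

€47,138.92

2034-01-01 to 2034-06-25: 176 days at 3.8% → €1,789,000 × 3.8% × 176/365 = €32,780.3616
2034-06-26 to 2034-12-31: 189 days at 1.55% → €1,789,000 × 1.55% × 189/365 = €14,358.5630
Total = €47,138.9247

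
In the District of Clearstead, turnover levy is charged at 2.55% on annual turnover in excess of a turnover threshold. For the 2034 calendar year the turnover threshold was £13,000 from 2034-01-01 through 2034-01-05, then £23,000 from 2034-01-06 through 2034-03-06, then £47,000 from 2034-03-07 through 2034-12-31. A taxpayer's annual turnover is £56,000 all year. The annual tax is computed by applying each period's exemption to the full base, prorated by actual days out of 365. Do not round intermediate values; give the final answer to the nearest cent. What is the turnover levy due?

£341.98

2034-01-01 to 2034-01-05: 5 days, exemption £13,000 → (£56,000 − £13,000) × 2.55% × 5/365 = £15.0205
2034-01-06 to 2034-03-06: 60 days, exemption £23,000 → (£56,000 − £23,000) × 2.55% × 60/365 = £138.3288
2034-03-07 to 2034-12-31: 300 days, exemption £47,000 → (£56,000 − £47,000) × 2.55% × 300/365 = £188.6301
Total = £341.9795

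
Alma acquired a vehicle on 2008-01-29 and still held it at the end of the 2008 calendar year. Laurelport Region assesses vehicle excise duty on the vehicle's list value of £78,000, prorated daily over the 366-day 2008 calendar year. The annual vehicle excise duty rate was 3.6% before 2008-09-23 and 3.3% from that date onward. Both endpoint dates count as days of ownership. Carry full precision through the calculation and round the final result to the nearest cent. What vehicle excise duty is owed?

2008-01-29 to 2008-09-22: 238 days at 3.6% → £78,000 × 3.6% × 238/366 = £1,825.9672
2008-09-23 to 2008-12-31: 100 days at 3.3% → £78,000 × 3.3% × 100/366 = £703.2787
Total = £2,529.2459

£2,529.25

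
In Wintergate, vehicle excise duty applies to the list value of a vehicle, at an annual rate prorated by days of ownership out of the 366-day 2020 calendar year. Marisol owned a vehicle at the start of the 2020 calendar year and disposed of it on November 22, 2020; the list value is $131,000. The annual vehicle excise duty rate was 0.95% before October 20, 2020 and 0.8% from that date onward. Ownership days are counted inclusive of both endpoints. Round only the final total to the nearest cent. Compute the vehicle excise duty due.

January 1 – October 19, 2020: 293 days at 0.95% → $131,000 × 0.95% × 293/366 = $996.2801
October 20 – November 22, 2020: 34 days at 0.8% → $131,000 × 0.8% × 34/366 = $97.3552
Total = $1,093.6352

$1,093.64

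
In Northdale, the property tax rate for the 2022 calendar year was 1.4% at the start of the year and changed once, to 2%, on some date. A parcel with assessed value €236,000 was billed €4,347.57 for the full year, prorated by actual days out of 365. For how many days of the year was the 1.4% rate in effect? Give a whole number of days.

96 days

Let d = days at the first rate; then 365 − d days at the second rate.
€236,000 × [1.4%·d + 2%·(365−d)] / 365 = €4,347.57
Solving gives d = 96, so the new rate took effect on 7 Apr 2022.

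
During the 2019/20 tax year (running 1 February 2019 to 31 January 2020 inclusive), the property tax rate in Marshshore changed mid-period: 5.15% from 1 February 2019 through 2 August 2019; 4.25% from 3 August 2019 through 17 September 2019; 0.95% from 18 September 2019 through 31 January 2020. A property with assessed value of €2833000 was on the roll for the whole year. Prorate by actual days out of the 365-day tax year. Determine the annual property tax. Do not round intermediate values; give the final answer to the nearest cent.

1 February – 2 August 2019: 183 days at 5.15% → €2833000 × 5.15% × 183/365 = €73149.6123
3 August – 17 September 2019: 46 days at 4.25% → €2833000 × 4.25% × 46/365 = €15174.0137
18 September 2019 – 31 January 2020: 136 days at 0.95% → €2833000 × 0.95% × 136/365 = €10028.0438
Total = €98351.6699

€98351.67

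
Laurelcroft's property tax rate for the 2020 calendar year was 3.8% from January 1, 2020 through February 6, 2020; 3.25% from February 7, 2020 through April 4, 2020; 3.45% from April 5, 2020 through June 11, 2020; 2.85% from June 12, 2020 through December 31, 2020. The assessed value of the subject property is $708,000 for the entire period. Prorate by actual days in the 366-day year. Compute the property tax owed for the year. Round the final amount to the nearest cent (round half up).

$22,095.98

January 1 – February 6, 2020: 37 days at 3.8% → $708,000 × 3.8% × 37/366 = $2,719.8033
February 7 – April 4, 2020: 58 days at 3.25% → $708,000 × 3.25% × 58/366 = $3,646.3934
April 5 – June 11, 2020: 68 days at 3.45% → $708,000 × 3.45% × 68/366 = $4,538.1639
June 12 – December 31, 2020: 203 days at 2.85% → $708,000 × 2.85% × 203/366 = $11,191.6230
Total = $22,095.9836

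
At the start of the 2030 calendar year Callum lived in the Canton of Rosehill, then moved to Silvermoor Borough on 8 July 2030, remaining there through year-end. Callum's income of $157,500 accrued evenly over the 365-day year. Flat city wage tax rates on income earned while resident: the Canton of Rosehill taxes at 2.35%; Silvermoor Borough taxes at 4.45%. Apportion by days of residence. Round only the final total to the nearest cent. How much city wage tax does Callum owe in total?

$5,305.16

The Canton of Rosehill, 1 January – 7 July 2030: 188 days → $157,500 × 2.35% × 188/365 = $1,906.3973
Silvermoor Borough, 8 July – 31 December 2030: 177 days → $157,500 × 4.45% × 177/365 = $3,398.7637
Total = $5,305.1610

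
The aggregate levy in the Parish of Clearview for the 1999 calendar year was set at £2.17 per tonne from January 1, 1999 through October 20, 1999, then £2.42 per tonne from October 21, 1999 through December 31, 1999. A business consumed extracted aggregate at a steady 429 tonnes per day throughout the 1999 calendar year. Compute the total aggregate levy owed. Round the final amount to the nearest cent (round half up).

January 1 – October 20, 1999: 293 days × 429 tonnes/day = 125,697 tonnes at £2.17/tonne → £272,762.49
October 21 – December 31, 1999: 72 days × 429 tonnes/day = 30,888 tonnes at £2.42/tonne → £74,748.96

£347,511.45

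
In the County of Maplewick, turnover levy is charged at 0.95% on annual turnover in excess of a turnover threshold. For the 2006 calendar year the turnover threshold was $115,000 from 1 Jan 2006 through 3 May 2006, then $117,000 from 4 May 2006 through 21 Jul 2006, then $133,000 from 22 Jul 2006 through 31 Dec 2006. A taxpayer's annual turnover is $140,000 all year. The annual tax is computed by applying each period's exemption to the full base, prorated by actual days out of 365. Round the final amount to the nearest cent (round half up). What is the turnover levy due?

$157.02

1 Jan – 3 May 2006: 123 days, exemption $115,000 → ($140,000 − $115,000) × 0.95% × 123/365 = $80.0342
4 May – 21 Jul 2006: 79 days, exemption $117,000 → ($140,000 − $117,000) × 0.95% × 79/365 = $47.2918
22 Jul – 31 Dec 2006: 163 days, exemption $133,000 → ($140,000 − $133,000) × 0.95% × 163/365 = $29.6973
Total = $157.0233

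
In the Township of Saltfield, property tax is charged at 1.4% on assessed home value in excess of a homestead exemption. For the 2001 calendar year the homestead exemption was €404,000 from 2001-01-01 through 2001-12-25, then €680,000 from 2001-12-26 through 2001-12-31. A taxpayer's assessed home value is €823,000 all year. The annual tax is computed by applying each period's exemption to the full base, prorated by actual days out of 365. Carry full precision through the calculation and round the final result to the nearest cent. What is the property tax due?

2001-01-01 to 2001-12-25: 359 days, exemption €404,000 → (€823,000 − €404,000) × 1.4% × 359/365 = €5,769.5726
2001-12-26 to 2001-12-31: 6 days, exemption €680,000 → (€823,000 − €680,000) × 1.4% × 6/365 = €32.9096
Total = €5,802.4822

€5,802.48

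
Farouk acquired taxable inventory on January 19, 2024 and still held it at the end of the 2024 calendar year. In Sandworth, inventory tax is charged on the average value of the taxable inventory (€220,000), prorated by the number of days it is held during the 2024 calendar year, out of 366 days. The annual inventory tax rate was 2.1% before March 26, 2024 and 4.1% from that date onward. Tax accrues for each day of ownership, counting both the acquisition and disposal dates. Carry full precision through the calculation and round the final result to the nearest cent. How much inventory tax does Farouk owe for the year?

€7,770.93

January 19 – March 25, 2024: 67 days at 2.1% → €220,000 × 2.1% × 67/366 = €845.7377
March 26 – December 31, 2024: 281 days at 4.1% → €220,000 × 4.1% × 281/366 = €6,925.1913
Total = €7,770.9290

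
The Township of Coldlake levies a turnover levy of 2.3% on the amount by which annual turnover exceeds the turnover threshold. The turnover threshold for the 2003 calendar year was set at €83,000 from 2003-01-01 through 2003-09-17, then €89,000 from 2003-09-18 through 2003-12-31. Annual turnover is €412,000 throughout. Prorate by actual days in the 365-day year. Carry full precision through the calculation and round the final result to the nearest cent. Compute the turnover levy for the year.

€7,527.30

2003-01-01 to 2003-09-17: 260 days, exemption €83,000 → (€412,000 − €83,000) × 2.3% × 260/365 = €5,390.1918
2003-09-18 to 2003-12-31: 105 days, exemption €89,000 → (€412,000 − €89,000) × 2.3% × 105/365 = €2,137.1096
Total = €7,527.3014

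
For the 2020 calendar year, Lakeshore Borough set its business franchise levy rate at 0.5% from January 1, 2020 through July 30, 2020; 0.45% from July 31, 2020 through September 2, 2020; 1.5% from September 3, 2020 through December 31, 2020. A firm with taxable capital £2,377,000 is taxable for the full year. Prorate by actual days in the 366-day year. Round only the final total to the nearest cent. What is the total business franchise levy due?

January 1 – July 30, 2020: 212 days at 0.5% → £2,377,000 × 0.5% × 212/366 = £6,884.2077
July 31 – September 2, 2020: 34 days at 0.45% → £2,377,000 × 0.45% × 34/366 = £993.6639
September 3 – December 31, 2020: 120 days at 1.5% → £2,377,000 × 1.5% × 120/366 = £11,690.1639
Total = £19,568.0355

£19,568.04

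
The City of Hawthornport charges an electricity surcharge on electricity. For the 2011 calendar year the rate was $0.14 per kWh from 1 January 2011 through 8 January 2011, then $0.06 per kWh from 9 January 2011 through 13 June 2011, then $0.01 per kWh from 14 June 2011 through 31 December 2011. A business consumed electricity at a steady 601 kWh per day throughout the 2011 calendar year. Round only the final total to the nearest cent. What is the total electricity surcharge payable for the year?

$7,506.49

1 January – 8 January 2011: 8 days × 601 kWh/day = 4,808 kWh at $0.14/kWh → $673.12
9 January – 13 June 2011: 156 days × 601 kWh/day = 93,756 kWh at $0.06/kWh → $5,625.36
14 June – 31 December 2011: 201 days × 601 kWh/day = 120,801 kWh at $0.01/kWh → $1,208.01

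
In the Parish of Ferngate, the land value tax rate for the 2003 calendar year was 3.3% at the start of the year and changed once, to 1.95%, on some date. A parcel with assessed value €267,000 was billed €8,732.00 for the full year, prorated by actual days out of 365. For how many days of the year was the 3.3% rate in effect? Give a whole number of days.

Let d = days at the first rate; then 365 − d days at the second rate.
€267,000 × [3.3%·d + 1.95%·(365−d)] / 365 = €8,732.00
Solving gives d = 357, so the new rate took effect on 24 December 2003.

357 days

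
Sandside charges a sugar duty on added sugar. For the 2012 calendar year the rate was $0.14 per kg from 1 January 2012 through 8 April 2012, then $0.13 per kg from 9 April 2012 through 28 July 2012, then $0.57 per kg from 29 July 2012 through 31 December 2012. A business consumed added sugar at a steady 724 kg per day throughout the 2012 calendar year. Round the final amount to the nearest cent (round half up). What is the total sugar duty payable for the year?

$84,860.04

1 January – 8 April 2012: 99 days × 724 kg/day = 71,676 kg at $0.14/kg → $10,034.64
9 April – 28 July 2012: 111 days × 724 kg/day = 80,364 kg at $0.13/kg → $10,447.32
29 July – 31 December 2012: 156 days × 724 kg/day = 112,944 kg at $0.57/kg → $64,378.08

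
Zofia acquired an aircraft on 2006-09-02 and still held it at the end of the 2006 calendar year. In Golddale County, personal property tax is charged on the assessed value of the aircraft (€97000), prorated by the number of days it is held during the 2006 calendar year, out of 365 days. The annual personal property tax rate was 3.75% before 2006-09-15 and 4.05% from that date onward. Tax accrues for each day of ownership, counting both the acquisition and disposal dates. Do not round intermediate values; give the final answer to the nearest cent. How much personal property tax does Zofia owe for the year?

2006-09-02 to 2006-09-14: 13 days at 3.75% → €97000 × 3.75% × 13/365 = €129.5548
2006-09-15 to 2006-12-31: 108 days at 4.05% → €97000 × 4.05% × 108/365 = €1162.4055
Total = €1291.9603

€1291.96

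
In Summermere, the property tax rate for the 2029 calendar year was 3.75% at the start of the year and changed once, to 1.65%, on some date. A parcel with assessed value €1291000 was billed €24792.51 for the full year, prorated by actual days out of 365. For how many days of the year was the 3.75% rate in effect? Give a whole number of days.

47 days

Let d = days at the first rate; then 365 − d days at the second rate.
€1291000 × [3.75%·d + 1.65%·(365−d)] / 365 = €24792.51
Solving gives d = 47, so the new rate took effect on 17 Feb 2029.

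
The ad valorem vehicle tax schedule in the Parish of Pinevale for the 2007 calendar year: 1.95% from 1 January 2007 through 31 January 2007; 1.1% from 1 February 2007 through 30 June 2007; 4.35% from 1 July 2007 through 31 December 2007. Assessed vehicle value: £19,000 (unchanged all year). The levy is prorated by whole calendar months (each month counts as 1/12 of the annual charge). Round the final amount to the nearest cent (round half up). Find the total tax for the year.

1 January – 31 January 2007: 1 month at 1.95% → £19,000 × 1.95% × 1/12 = £30.8750
1 February – 30 June 2007: 5 months at 1.1% → £19,000 × 1.1% × 5/12 = £87.0833
1 July – 31 December 2007: 6 months at 4.35% → £19,000 × 4.35% × 6/12 = £413.2500
Total = £531.2083

£531.21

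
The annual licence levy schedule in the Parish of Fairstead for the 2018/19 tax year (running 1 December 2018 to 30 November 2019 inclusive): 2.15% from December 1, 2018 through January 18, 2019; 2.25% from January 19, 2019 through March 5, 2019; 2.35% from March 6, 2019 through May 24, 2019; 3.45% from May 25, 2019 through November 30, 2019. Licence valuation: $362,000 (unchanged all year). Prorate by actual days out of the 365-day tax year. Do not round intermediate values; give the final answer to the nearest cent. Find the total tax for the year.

December 1, 2018 – January 18, 2019: 49 days at 2.15% → $362,000 × 2.15% × 49/365 = $1,044.8411
January 19 – March 5, 2019: 46 days at 2.25% → $362,000 × 2.25% × 46/365 = $1,026.4932
March 6 – May 24, 2019: 80 days at 2.35% → $362,000 × 2.35% × 80/365 = $1,864.5479
May 25 – November 30, 2019: 190 days at 3.45% → $362,000 × 3.45% × 190/365 = $6,501.1233
Total = $10,437.0055

$10,437.01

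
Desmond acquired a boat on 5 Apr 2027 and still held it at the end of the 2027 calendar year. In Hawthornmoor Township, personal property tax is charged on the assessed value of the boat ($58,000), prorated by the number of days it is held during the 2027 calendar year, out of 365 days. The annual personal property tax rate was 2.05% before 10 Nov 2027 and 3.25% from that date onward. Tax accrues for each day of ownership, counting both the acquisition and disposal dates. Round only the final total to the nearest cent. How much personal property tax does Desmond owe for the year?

5 Apr – 9 Nov 2027: 219 days at 2.05% → $58,000 × 2.05% × 219/365 = $713.4000
10 Nov – 31 Dec 2027: 52 days at 3.25% → $58,000 × 3.25% × 52/365 = $268.5479
Total = $981.9479

$981.95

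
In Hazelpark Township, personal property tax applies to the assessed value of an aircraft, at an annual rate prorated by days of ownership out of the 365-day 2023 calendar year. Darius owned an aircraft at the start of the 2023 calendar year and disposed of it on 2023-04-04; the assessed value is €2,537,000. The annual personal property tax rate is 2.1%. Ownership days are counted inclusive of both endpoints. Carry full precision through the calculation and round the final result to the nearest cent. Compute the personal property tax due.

Days held (2023-01-01 to 2023-04-04): 94 out of 365
Tax = €2,537,000 × 2.1% × 94/365 = €13,720.6521

€13,720.65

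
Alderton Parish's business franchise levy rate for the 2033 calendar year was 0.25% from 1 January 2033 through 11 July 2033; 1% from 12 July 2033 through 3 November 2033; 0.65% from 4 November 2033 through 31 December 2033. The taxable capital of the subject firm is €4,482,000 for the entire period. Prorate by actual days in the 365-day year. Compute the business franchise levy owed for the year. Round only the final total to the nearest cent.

1 January – 11 July 2033: 192 days at 0.25% → €4,482,000 × 0.25% × 192/365 = €5,894.1370
12 July – 3 November 2033: 115 days at 1% → €4,482,000 × 1% × 115/365 = €14,121.3699
4 November – 31 December 2033: 58 days at 0.65% → €4,482,000 × 0.65% × 58/365 = €4,629.3534
Total = €24,644.8603

€24,644.86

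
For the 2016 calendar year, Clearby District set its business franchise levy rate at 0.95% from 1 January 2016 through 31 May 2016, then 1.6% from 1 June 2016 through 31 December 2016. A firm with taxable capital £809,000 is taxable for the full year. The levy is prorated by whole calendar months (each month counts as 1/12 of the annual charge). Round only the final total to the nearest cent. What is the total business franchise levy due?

£10,752.96

1 January – 31 May 2016: 5 months at 0.95% → £809,000 × 0.95% × 5/12 = £3,202.2917
1 June – 31 December 2016: 7 months at 1.6% → £809,000 × 1.6% × 7/12 = £7,550.6667
Total = £10,752.9583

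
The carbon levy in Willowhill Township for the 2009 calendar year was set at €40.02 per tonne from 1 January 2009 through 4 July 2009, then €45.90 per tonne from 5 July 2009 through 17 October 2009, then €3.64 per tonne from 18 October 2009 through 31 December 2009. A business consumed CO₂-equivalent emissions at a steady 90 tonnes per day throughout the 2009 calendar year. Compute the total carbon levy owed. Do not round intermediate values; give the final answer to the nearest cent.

1 January – 4 July 2009: 185 days × 90 tonnes/day = 16,650 tonnes at €40.02/tonne → €666,333.00
5 July – 17 October 2009: 105 days × 90 tonnes/day = 9,450 tonnes at €45.90/tonne → €433,755.00
18 October – 31 December 2009: 75 days × 90 tonnes/day = 6,750 tonnes at €3.64/tonne → €24,570.00

€1,124,658.00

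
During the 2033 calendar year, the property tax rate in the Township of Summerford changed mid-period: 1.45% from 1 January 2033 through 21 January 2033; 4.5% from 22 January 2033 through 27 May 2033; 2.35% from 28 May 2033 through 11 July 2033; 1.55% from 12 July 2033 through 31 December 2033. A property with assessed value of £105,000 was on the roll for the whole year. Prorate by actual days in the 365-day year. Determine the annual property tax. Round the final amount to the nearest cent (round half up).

£2,794.29

1 January – 21 January 2033: 21 days at 1.45% → £105,000 × 1.45% × 21/365 = £87.5959
22 January – 27 May 2033: 126 days at 4.5% → £105,000 × 4.5% × 126/365 = £1,631.0959
28 May – 11 July 2033: 45 days at 2.35% → £105,000 × 2.35% × 45/365 = £304.2123
12 July – 31 December 2033: 173 days at 1.55% → £105,000 × 1.55% × 173/365 = £771.3904
Total = £2,794.2945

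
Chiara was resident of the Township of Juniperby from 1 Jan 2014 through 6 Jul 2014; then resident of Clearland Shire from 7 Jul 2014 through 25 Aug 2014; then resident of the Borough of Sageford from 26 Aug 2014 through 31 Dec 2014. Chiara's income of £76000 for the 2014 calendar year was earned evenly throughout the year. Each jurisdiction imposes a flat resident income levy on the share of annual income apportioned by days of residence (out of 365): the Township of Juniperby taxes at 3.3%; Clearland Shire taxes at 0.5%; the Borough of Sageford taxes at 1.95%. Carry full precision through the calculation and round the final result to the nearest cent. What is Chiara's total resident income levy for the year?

The Township of Juniperby, 1 Jan – 6 Jul 2014: 187 days → £76000 × 3.3% × 187/365 = £1284.9205
Clearland Shire, 7 Jul – 25 Aug 2014: 50 days → £76000 × 0.5% × 50/365 = £52.0548
The Borough of Sageford, 26 Aug – 31 Dec 2014: 128 days → £76000 × 1.95% × 128/365 = £519.7151
Total = £1856.6904

£1856.69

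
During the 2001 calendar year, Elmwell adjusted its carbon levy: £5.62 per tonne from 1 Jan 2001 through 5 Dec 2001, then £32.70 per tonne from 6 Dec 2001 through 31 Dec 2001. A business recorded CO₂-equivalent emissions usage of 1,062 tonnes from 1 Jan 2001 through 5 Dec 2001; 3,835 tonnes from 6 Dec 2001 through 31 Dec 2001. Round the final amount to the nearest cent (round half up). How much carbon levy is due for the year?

£131,372.94

1 Jan – 5 Dec 2001: 1,062 tonnes at £5.62/tonne → £5,968.44
6 Dec – 31 Dec 2001: 3,835 tonnes at £32.70/tonne → £125,404.50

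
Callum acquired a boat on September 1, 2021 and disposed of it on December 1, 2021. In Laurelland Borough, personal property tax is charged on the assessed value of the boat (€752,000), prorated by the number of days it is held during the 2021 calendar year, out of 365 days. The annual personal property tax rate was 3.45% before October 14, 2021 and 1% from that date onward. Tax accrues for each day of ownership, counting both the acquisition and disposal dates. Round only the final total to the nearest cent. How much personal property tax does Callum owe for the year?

€4,065.95

September 1 – October 13, 2021: 43 days at 3.45% → €752,000 × 3.45% × 43/365 = €3,056.4164
October 14 – December 1, 2021: 49 days at 1% → €752,000 × 1% × 49/365 = €1,009.5342
Total = €4,065.9507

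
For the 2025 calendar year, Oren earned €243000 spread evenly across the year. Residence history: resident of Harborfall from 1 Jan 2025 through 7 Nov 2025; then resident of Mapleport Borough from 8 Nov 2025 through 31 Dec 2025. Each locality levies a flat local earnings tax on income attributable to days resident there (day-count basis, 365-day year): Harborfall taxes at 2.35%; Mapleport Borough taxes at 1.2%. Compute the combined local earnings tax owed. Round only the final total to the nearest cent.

Harborfall, 1 Jan – 7 Nov 2025: 311 days → €243000 × 2.35% × 311/365 = €4865.6589
Mapleport Borough, 8 Nov – 31 Dec 2025: 54 days → €243000 × 1.2% × 54/365 = €431.4082
Total = €5297.0671

€5297.07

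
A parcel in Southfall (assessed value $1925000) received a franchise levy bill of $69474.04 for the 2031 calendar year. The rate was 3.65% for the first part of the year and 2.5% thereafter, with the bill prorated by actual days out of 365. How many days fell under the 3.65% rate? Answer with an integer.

352 days

Let d = days at the first rate; then 365 − d days at the second rate.
$1925000 × [3.65%·d + 2.5%·(365−d)] / 365 = $69474.04
Solving gives d = 352, so the new rate took effect on December 19, 2031.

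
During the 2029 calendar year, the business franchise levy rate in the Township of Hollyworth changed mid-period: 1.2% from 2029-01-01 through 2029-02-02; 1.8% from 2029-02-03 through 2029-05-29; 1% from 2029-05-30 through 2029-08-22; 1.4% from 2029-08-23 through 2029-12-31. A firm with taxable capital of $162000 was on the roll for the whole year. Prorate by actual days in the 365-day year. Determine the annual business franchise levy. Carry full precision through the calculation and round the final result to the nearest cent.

$2293.74

2029-01-01 to 2029-02-02: 33 days at 1.2% → $162000 × 1.2% × 33/365 = $175.7589
2029-02-03 to 2029-05-29: 116 days at 1.8% → $162000 × 1.8% × 116/365 = $926.7288
2029-05-30 to 2029-08-22: 85 days at 1% → $162000 × 1% × 85/365 = $377.2603
2029-08-23 to 2029-12-31: 131 days at 1.4% → $162000 × 1.4% × 131/365 = $813.9945
Total = $2293.7425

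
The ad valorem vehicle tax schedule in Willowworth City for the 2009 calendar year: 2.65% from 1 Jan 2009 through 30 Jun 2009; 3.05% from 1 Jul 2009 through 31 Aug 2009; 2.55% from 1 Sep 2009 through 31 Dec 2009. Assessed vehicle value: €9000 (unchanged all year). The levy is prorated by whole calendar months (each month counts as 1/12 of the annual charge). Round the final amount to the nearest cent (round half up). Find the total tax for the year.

1 Jan – 30 Jun 2009: 6 months at 2.65% → €9000 × 2.65% × 6/12 = €119.2500
1 Jul – 31 Aug 2009: 2 months at 3.05% → €9000 × 3.05% × 2/12 = €45.7500
1 Sep – 31 Dec 2009: 4 months at 2.55% → €9000 × 2.55% × 4/12 = €76.5000
Total = €241.5000

€241.50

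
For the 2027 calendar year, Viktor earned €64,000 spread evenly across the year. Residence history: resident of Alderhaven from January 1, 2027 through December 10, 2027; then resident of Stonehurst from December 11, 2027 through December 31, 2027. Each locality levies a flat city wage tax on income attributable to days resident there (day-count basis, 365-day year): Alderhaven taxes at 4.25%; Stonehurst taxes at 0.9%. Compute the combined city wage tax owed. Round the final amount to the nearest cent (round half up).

€2,596.65

Alderhaven, January 1 – December 10, 2027: 344 days → €64,000 × 4.25% × 344/365 = €2,563.5068
Stonehurst, December 11 – December 31, 2027: 21 days → €64,000 × 0.9% × 21/365 = €33.1397
Total = €2,596.6466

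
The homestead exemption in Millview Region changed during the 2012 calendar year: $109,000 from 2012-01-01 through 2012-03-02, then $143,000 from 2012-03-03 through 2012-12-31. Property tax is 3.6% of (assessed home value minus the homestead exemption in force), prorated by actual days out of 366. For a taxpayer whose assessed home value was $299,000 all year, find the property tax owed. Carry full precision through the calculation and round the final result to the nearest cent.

2012-01-01 to 2012-03-02: 62 days, exemption $109,000 → ($299,000 − $109,000) × 3.6% × 62/366 = $1,158.6885
2012-03-03 to 2012-12-31: 304 days, exemption $143,000 → ($299,000 − $143,000) × 3.6% × 304/366 = $4,664.6557
Total = $5,823.3443

$5,823.34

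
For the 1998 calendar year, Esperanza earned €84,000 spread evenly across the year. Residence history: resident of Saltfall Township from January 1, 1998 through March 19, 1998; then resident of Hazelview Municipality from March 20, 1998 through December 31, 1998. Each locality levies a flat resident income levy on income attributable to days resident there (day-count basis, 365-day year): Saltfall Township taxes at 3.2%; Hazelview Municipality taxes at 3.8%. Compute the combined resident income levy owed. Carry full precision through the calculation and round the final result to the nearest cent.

€3,084.30

Saltfall Township, January 1 – March 19, 1998: 78 days → €84,000 × 3.2% × 78/365 = €574.4219
Hazelview Municipality, March 20 – December 31, 1998: 287 days → €84,000 × 3.8% × 287/365 = €2,509.8740
Total = €3,084.2959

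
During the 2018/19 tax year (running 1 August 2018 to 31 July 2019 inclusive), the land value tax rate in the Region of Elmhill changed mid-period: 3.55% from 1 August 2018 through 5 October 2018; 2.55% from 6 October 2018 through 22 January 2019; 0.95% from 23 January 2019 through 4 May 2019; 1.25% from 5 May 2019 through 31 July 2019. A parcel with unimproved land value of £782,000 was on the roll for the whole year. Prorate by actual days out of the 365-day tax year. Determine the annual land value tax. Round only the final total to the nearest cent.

£15,407.54

1 August – 5 October 2018: 66 days at 3.55% → £782,000 × 3.55% × 66/365 = £5,019.7973
6 October 2018 – 22 January 2019: 109 days at 2.55% → £782,000 × 2.55% × 109/365 = £5,954.9836
23 January – 4 May 2019: 102 days at 0.95% → £782,000 × 0.95% × 102/365 = £2,076.0493
5 May – 31 July 2019: 88 days at 1.25% → £782,000 × 1.25% × 88/365 = £2,356.7123
Total = £15,407.5425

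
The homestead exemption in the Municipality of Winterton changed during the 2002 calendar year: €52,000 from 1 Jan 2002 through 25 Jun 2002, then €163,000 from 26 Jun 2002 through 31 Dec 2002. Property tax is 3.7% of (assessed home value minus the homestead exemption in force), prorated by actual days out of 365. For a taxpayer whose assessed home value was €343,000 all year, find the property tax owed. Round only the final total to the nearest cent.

1 Jan – 25 Jun 2002: 176 days, exemption €52,000 → (€343,000 − €52,000) × 3.7% × 176/365 = €5,191.7589
26 Jun – 31 Dec 2002: 189 days, exemption €163,000 → (€343,000 − €163,000) × 3.7% × 189/365 = €3,448.6027
Total = €8,640.3616

€8,640.36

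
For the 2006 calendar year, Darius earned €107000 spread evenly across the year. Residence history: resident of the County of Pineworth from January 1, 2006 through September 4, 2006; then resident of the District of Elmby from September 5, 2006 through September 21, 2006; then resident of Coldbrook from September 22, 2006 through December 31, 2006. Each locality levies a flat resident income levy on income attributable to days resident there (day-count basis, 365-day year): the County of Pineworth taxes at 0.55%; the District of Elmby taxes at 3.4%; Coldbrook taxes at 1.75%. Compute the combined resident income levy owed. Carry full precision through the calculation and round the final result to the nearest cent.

€1085.83

The County of Pineworth, January 1 – September 4, 2006: 247 days → €107000 × 0.55% × 247/365 = €398.2452
The District of Elmby, September 5 – September 21, 2006: 17 days → €107000 × 3.4% × 17/365 = €169.4411
Coldbrook, September 22 – December 31, 2006: 101 days → €107000 × 1.75% × 101/365 = €518.1438
Total = €1085.8301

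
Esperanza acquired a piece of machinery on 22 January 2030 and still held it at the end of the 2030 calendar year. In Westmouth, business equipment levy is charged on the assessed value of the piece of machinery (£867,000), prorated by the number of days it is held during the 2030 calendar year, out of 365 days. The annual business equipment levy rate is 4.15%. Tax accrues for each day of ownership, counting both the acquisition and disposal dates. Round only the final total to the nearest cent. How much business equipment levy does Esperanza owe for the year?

£33,910.39

Days held (22 January – 31 December 2030): 344 out of 365
Tax = £867,000 × 4.15% × 344/365 = £33,910.3890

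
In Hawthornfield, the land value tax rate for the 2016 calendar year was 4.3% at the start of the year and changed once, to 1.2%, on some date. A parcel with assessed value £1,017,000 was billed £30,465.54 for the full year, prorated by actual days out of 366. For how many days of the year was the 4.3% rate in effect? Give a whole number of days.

212 days

Let d = days at the first rate; then 366 − d days at the second rate.
£1,017,000 × [4.3%·d + 1.2%·(366−d)] / 366 = £30,465.54
Solving gives d = 212, so the new rate took effect on July 31, 2016.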